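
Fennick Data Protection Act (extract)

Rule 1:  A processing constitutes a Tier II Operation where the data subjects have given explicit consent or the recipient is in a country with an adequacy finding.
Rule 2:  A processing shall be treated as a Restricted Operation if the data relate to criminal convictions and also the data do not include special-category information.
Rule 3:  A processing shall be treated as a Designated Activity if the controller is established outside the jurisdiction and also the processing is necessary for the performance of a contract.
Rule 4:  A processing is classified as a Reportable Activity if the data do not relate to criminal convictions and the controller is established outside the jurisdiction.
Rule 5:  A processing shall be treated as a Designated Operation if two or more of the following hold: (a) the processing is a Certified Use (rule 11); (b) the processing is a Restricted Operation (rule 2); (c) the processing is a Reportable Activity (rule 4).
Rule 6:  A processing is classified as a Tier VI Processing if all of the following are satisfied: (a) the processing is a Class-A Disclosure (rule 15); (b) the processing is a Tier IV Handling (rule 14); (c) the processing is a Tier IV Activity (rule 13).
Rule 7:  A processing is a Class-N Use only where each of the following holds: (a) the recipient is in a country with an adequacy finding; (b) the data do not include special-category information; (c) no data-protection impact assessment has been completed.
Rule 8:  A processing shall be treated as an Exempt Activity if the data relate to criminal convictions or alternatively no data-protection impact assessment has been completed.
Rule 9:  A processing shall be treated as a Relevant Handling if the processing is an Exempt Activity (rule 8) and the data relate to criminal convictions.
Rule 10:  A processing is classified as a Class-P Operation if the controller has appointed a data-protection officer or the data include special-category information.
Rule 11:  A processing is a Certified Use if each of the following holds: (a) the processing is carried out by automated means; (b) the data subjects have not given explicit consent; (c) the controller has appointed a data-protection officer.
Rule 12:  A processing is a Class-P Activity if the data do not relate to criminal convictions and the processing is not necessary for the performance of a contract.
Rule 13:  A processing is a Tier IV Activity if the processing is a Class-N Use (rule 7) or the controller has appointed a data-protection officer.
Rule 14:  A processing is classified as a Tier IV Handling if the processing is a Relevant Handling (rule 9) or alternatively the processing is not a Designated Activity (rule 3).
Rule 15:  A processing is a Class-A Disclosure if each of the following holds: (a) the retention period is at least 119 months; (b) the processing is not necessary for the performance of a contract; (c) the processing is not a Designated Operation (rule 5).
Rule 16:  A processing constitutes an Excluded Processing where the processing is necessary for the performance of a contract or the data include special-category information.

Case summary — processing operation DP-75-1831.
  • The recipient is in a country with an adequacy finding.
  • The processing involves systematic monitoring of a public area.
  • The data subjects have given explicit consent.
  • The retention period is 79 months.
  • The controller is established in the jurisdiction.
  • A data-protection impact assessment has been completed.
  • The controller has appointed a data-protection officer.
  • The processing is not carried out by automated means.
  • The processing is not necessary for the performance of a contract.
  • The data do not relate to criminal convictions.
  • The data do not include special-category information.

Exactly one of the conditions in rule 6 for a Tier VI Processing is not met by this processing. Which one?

Class-A Disclosure

rule 11 — Certified Use: [the processing is carried out by automated means? no] AND [the data subjects have not given explicit consent? no] AND [the controller has appointed a data-protection officer? yes] → not satisfied.
rule 2 — Restricted Operation: [the data relate to criminal convictions? no] AND [the data do not include special-category information? yes] → not satisfied.
rule 4 — Reportable Activity: [the data do not relate to criminal convictions? yes] AND [the controller is established outside the jurisdiction? no] → not satisfied.
rule 5 — Designated Operation: Certified Use (rule 11)? no; Restricted Operation (rule 2)? no; Reportable Activity (rule 4)? no — 0 of 3 hold (need ≥2) → not satisfied.
rule 15 — Class-A Disclosure: [retention period: 79 months ≥ 119 months? no] AND [the processing is not necessary for the performance of a contract? yes] AND [not a Designated Operation (rule 5)? yes] → not satisfied.
rule 8 — Exempt Activity: [the data relate to criminal convictions? no] OR [no data-protection impact assessment has been completed? no] → not satisfied.
rule 9 — Relevant Handling: [Exempt Activity (rule 8)? no] AND [the data relate to criminal convictions? no] → not satisfied.
rule 3 — Designated Activity: [the controller is established outside the jurisdiction? no] AND [the processing is necessary for the performance of a contract? no] → not satisfied.
rule 14 — Tier IV Handling: [Relevant Handling (rule 9)? no] OR [not a Designated Activity (rule 3)? yes] → satisfied.
rule 7 — Class-N Use: [the recipient is in a country with an adequacy finding? yes] AND [the data do not include special-category information? yes] AND [no data-protection impact assessment has been completed? no] → not satisfied.
rule 13 — Tier IV Activity: [Class-N Use (rule 7)? no] OR [the controller has appointed a data-protection officer? yes] → satisfied.
rule 6 — Tier VI Processing: [Class-A Disclosure (rule 15)? no] AND [Tier IV Handling (rule 14)? yes] AND [Tier IV Activity (rule 13)? yes] → not satisfied.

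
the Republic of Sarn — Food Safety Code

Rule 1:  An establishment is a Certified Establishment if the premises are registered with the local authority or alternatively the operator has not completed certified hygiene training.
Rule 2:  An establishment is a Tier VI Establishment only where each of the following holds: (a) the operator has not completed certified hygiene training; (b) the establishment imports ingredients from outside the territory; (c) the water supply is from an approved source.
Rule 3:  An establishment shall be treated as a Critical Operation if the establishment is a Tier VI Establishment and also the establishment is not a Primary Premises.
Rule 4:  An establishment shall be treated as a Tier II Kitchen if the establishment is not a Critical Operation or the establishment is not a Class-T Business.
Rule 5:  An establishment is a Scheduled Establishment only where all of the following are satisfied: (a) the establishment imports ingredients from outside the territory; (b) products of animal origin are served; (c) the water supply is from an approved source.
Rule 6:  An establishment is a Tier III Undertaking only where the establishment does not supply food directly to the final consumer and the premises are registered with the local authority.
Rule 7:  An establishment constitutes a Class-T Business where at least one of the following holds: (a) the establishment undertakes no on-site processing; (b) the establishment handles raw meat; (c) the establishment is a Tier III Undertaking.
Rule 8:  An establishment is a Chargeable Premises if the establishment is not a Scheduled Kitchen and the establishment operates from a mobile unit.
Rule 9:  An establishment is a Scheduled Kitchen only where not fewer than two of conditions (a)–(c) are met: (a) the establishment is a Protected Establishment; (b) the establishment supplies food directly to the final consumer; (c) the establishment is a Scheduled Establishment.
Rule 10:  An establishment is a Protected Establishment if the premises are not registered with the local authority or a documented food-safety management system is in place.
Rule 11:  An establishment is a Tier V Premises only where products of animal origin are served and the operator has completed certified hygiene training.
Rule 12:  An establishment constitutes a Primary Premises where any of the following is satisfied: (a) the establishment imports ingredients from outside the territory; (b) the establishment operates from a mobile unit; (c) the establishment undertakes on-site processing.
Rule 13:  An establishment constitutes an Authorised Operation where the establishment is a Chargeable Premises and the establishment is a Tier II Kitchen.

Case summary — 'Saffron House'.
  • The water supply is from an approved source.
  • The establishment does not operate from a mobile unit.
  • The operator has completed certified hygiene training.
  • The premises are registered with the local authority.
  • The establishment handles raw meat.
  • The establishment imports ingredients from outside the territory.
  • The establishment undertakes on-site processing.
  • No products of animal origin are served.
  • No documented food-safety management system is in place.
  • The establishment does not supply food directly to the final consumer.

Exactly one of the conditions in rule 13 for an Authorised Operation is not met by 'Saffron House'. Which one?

rule 10 — Protected Establishment: [the premises are not registered with the local authority? no] OR [a documented food-safety management system is in place? no] → not satisfied.
rule 5 — Scheduled Establishment: [the establishment imports ingredients from outside the territory? yes] AND [products of animal origin are served? no] AND [the water supply is from an approved source? yes] → not satisfied.
rule 9 — Scheduled Kitchen: Protected Establishment (rule 10)? no; the establishment supplies food directly to the final consumer? no; Scheduled Establishment (rule 5)? no — 0 of 3 hold (need ≥2) → not satisfied.
rule 8 — Chargeable Premises: [not a Scheduled Kitchen (rule 9)? yes] AND [the establishment operates from a mobile unit? no] → not satisfied.
rule 2 — Tier VI Establishment: [the operator has not completed certified hygiene training? no] AND [the establishment imports ingredients from outside the territory? yes] AND [the water supply is from an approved source? yes] → not satisfied.
rule 12 — Primary Premises: [the establishment imports ingredients from outside the territory? yes] OR [the establishment operates from a mobile unit? no] OR [the establishment undertakes on-site processing? yes] → satisfied.
rule 3 — Critical Operation: [Tier VI Establishment (rule 2)? no] AND [not a Primary Premises (rule 12)? no] → not satisfied.
rule 6 — Tier III Undertaking: [the establishment does not supply food directly to the final consumer? yes] AND [the premises are registered with the local authority? yes] → satisfied.
rule 7 — Class-T Business: [the establishment undertakes no on-site processing? no] OR [the establishment handles raw meat? yes] OR [Tier III Undertaking (rule 6)? yes] → satisfied.
rule 4 — Tier II Kitchen: [not a Critical Operation (rule 3)? yes] OR [not a Class-T Business (rule 7)? no] → satisfied.
rule 13 — Authorised Operation: [Chargeable Premises (rule 8)? no] AND [Tier II Kitchen (rule 4)? yes] → not satisfied.

Chargeable Premises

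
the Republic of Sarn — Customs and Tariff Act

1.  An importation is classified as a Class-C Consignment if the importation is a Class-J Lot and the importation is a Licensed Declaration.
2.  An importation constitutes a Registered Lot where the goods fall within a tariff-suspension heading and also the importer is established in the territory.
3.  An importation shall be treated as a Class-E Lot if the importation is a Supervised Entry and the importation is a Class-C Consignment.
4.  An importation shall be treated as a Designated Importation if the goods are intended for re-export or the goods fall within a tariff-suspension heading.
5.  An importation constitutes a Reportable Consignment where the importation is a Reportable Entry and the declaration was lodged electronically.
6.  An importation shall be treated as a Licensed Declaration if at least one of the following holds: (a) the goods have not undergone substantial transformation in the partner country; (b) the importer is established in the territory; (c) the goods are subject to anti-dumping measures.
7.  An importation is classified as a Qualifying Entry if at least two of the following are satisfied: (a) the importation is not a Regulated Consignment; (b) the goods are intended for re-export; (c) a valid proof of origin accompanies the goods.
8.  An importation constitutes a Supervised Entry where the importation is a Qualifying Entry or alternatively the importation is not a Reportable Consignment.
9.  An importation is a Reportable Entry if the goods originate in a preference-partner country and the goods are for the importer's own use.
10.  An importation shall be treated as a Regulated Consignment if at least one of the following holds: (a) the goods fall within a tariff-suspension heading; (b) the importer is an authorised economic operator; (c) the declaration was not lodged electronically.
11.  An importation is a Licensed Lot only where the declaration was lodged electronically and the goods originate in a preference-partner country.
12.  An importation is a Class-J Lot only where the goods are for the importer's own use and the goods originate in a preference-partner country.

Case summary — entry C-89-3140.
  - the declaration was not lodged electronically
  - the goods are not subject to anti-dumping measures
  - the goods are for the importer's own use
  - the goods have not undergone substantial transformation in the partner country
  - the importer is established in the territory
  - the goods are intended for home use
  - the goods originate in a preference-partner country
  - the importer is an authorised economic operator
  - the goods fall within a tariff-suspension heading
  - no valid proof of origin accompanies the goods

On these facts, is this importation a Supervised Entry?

Yes

paragraph 10 — Regulated Consignment: [the goods fall within a tariff-suspension heading? yes] OR [the importer is an authorised economic operator? yes] OR [the declaration was not lodged electronically? yes] → satisfied.
paragraph 7 — Qualifying Entry: not a Regulated Consignment (paragraph 10)? no; the goods are intended for re-export? no; a valid proof of origin accompanies the goods? no — 0 of 3 hold (need ≥2) → not satisfied.
paragraph 9 — Reportable Entry: [the goods originate in a preference-partner country? yes] AND [the goods are for the importer's own use? yes] → satisfied.
paragraph 5 — Reportable Consignment: [Reportable Entry (paragraph 9)? yes] AND [the declaration was lodged electronically? no] → not satisfied.
paragraph 8 — Supervised Entry: [Qualifying Entry (paragraph 7)? no] OR [not a Reportable Consignment (paragraph 5)? yes] → satisfied.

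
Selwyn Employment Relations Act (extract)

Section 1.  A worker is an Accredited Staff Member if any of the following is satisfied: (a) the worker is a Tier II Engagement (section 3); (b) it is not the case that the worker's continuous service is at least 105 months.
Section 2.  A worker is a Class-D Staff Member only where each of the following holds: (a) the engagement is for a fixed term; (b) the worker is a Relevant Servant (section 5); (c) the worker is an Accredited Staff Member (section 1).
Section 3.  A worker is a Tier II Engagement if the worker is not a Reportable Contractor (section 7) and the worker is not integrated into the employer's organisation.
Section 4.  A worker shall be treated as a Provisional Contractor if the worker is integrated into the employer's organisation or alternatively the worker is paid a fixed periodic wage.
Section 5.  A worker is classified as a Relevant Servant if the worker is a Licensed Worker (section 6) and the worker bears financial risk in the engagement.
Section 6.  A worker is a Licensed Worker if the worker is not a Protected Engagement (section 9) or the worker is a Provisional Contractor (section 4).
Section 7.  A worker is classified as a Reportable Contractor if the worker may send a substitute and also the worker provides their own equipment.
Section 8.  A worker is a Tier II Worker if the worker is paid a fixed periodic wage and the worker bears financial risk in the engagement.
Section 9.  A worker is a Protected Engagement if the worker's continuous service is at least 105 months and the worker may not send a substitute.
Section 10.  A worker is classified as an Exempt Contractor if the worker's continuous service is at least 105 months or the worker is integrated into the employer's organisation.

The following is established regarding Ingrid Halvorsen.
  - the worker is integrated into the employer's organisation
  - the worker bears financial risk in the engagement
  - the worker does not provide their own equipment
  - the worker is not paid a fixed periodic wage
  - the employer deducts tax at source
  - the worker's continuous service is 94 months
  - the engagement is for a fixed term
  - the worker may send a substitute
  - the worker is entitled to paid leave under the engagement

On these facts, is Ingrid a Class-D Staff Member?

section 9 — Protected Engagement: [worker's continuous service: 94 months ≥ 105 months? no] AND [the worker may not send a substitute? no] → not satisfied.
section 4 — Provisional Contractor: [the worker is integrated into the employer's organisation? yes] OR [the worker is paid a fixed periodic wage? no] → satisfied.
section 6 — Licensed Worker: [not a Protected Engagement (section 9)? yes] OR [Provisional Contractor (section 4)? yes] → satisfied.
section 5 — Relevant Servant: [Licensed Worker (section 6)? yes] AND [the worker bears financial risk in the engagement? yes] → satisfied.
section 7 — Reportable Contractor: [the worker may send a substitute? yes] AND [the worker provides their own equipment? no] → not satisfied.
section 3 — Tier II Engagement: [not a Reportable Contractor (section 7)? yes] AND [the worker is not integrated into the employer's organisation? no] → not satisfied.
section 1 — Accredited Staff Member: [Tier II Engagement (section 3)? no] OR [worker's continuous service: 94 months ≥ 105 months? no, so negated condition yes] → satisfied.
section 2 — Class-D Staff Member: [the engagement is for a fixed term? yes] AND [Relevant Servant (section 5)? yes] AND [Accredited Staff Member (section 1)? yes] → satisfied.

Yes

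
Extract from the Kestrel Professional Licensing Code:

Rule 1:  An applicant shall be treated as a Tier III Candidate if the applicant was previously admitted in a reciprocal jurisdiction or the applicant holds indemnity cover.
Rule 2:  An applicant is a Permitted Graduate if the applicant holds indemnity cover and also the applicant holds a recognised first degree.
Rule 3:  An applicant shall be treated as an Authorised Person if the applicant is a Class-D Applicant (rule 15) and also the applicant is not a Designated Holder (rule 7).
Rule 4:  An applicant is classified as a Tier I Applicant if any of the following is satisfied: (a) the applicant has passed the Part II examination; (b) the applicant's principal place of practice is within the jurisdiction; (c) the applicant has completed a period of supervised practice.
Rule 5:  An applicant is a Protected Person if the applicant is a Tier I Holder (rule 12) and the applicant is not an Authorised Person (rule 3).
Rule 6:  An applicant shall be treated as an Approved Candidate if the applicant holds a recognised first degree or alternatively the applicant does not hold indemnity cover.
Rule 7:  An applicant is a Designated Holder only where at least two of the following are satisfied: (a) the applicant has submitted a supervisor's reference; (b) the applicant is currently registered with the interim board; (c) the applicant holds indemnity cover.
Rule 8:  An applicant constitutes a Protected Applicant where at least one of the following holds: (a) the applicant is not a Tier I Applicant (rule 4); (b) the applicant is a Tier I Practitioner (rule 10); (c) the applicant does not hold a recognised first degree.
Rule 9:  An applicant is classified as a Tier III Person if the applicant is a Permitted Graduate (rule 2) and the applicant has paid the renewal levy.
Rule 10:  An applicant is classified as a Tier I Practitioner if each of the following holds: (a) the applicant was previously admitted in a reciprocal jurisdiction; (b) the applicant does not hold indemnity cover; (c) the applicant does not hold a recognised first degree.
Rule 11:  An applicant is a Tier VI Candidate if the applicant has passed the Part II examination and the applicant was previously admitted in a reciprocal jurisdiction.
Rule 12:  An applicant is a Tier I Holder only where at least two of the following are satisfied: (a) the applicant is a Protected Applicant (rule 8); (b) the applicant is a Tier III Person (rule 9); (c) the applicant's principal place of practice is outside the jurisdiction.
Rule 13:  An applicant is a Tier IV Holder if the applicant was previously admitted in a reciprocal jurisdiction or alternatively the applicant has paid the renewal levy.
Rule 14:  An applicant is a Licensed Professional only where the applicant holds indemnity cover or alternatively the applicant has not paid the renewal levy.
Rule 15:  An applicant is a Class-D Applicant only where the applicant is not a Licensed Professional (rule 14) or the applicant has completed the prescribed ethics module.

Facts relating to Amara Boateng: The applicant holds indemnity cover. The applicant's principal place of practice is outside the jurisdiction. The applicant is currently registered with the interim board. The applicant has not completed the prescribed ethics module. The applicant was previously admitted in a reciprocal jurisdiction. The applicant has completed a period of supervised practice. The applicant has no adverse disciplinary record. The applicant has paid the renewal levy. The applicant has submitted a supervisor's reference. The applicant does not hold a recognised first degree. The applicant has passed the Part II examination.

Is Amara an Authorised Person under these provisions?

No

rule 14 — Licensed Professional: [the applicant holds indemnity cover? yes] OR [the applicant has not paid the renewal levy? no] → satisfied.
rule 15 — Class-D Applicant: [not a Licensed Professional (rule 14)? no] OR [the applicant has completed the prescribed ethics module? no] → not satisfied.
rule 7 — Designated Holder: the applicant has submitted a supervisor's reference? yes; the applicant is currently registered with the interim board? yes; the applicant holds indemnity cover? yes — 3 of 3 hold (need ≥2) → satisfied.
rule 3 — Authorised Person: [Class-D Applicant (rule 15)? no] AND [not a Designated Holder (rule 7)? no] → not satisfied.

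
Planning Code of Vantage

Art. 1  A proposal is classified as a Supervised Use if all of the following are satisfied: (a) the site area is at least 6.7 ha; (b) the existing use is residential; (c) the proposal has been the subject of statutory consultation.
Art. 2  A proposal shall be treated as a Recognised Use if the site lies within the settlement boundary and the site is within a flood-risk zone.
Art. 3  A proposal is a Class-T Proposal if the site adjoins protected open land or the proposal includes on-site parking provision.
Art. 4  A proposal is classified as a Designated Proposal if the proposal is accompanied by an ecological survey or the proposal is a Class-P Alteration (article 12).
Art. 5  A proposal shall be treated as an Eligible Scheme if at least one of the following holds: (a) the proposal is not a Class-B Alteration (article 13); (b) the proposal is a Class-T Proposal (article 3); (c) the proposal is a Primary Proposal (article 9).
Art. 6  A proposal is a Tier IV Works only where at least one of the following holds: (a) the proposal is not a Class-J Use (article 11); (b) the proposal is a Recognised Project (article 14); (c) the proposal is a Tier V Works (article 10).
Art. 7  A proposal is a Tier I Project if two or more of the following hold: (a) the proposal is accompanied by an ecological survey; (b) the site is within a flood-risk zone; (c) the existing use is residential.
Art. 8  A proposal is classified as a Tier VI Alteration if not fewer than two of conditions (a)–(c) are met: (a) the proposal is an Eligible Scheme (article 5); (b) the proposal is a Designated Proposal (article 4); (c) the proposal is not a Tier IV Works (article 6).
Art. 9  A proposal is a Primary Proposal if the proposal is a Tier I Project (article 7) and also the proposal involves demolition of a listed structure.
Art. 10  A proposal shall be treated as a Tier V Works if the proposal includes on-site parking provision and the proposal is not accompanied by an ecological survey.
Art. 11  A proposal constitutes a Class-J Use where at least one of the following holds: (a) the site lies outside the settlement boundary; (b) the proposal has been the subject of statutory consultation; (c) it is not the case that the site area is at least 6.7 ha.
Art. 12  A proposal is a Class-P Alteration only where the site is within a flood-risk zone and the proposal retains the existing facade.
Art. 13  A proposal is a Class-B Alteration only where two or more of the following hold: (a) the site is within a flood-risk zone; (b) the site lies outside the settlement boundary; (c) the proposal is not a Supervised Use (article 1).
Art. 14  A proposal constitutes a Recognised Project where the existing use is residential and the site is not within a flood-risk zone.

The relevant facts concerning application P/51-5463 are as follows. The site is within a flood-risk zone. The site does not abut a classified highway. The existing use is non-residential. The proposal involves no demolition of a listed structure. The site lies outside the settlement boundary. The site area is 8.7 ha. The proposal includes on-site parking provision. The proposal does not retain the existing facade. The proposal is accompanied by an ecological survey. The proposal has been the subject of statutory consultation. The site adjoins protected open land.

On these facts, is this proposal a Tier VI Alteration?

Yes

Under article 1: site area: 8.7 ha ≥ 6.7 ha? yes; and the existing use is residential? no; and the proposal has been the subject of statutory consultation? yes. So the proposal is not a Supervised Use.
Under article 13: the site is within a flood-risk zone? yes; the site lies outside the settlement boundary? yes; not a Supervised Use (article 1)? yes — 3 of 3 hold (need ≥2) → satisfied.
Under article 3: the site adjoins protected open land? yes; or the proposal includes on-site parking provision? yes. So the proposal is a Class-T Proposal.
Under article 7: the proposal is accompanied by an ecological survey? yes; the site is within a flood-risk zone? yes; the existing use is residential? no — 2 of 3 hold (need ≥2) → satisfied.
Under article 9: Tier I Project (article 7)? yes; and the proposal involves demolition of a listed structure? no. So the proposal is not a Primary Proposal.
Under article 5: not a Class-B Alteration (article 13)? no; or Class-T Proposal (article 3)? yes; or Primary Proposal (article 9)? no. So the proposal is an Eligible Scheme.
Under article 12: the site is within a flood-risk zone? yes; and the proposal retains the existing facade? no. So the proposal is not a Class-P Alteration.
Under article 4: the proposal is accompanied by an ecological survey? yes; or Class-P Alteration (article 12)? no. So the proposal is a Designated Proposal.
Under article 11: the site lies outside the settlement boundary? yes; or the proposal has been the subject of statutory consultation? yes; or site area: 8.7 ha ≥ 6.7 ha? yes, so negated condition no. So the proposal is a Class-J Use.
Under article 14: the existing use is residential? no; and the site is not within a flood-risk zone? no. So the proposal is not a Recognised Project.
Under article 10: the proposal includes on-site parking provision? yes; and the proposal is not accompanied by an ecological survey? no. So the proposal is not a Tier V Works.
Under article 6: not a Class-J Use (article 11)? no; or Recognised Project (article 14)? no; or Tier V Works (article 10)? no. So the proposal is not a Tier IV Works.
Under article 8: Eligible Scheme (article 5)? yes; Designated Proposal (article 4)? yes; not a Tier IV Works (article 6)? yes — 3 of 3 hold (need ≥2) → satisfied.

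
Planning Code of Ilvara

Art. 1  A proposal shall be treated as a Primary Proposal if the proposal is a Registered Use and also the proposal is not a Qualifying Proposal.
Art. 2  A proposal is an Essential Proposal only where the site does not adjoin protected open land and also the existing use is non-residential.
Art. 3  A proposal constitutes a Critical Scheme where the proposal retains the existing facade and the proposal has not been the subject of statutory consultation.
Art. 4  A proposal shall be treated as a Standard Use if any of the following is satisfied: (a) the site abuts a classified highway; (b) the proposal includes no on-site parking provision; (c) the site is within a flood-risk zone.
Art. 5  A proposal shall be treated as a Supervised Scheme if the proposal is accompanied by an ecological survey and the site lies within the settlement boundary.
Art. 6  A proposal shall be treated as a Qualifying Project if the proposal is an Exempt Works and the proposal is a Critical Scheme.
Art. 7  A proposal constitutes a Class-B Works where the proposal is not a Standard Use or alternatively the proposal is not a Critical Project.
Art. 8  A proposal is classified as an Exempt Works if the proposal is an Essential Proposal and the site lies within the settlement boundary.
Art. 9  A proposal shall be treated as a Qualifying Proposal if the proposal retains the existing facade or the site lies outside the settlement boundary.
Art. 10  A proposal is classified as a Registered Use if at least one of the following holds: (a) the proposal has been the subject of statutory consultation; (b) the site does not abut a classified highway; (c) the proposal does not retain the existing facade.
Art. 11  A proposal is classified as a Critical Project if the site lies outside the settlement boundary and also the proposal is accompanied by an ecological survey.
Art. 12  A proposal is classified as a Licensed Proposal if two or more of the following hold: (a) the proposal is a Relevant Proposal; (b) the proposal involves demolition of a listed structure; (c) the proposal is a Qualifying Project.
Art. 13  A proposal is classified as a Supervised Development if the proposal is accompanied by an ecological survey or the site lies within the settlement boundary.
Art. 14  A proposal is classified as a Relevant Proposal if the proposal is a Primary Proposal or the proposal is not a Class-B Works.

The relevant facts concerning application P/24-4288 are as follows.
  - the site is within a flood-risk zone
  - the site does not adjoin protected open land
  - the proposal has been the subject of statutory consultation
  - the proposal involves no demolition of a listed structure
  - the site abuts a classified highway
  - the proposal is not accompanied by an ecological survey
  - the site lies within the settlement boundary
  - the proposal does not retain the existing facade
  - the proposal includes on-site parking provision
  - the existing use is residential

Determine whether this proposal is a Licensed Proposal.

article 10 — Registered Use: [the proposal has been the subject of statutory consultation? yes] OR [the site does not abut a classified highway? no] OR [the proposal does not retain the existing facade? yes] → satisfied.
article 9 — Qualifying Proposal: [the proposal retains the existing facade? no] OR [the site lies outside the settlement boundary? no] → not satisfied.
article 1 — Primary Proposal: [Registered Use (article 10)? yes] AND [not a Qualifying Proposal (article 9)? yes] → satisfied.
article 4 — Standard Use: [the site abuts a classified highway? yes] OR [the proposal includes no on-site parking provision? no] OR [the site is within a flood-risk zone? yes] → satisfied.
article 11 — Critical Project: [the site lies outside the settlement boundary? no] AND [the proposal is accompanied by an ecological survey? no] → not satisfied.
article 7 — Class-B Works: [not a Standard Use (article 4)? no] OR [not a Critical Project (article 11)? yes] → satisfied.
article 14 — Relevant Proposal: [Primary Proposal (article 1)? yes] OR [not a Class-B Works (article 7)? no] → satisfied.
article 2 — Essential Proposal: [the site does not adjoin protected open land? yes] AND [the existing use is non-residential? no] → not satisfied.
article 8 — Exempt Works: [Essential Proposal (article 2)? no] AND [the site lies within the settlement boundary? yes] → not satisfied.
article 3 — Critical Scheme: [the proposal retains the existing facade? no] AND [the proposal has not been the subject of statutory consultation? no] → not satisfied.
article 6 — Qualifying Project: [Exempt Works (article 8)? no] AND [Critical Scheme (article 3)? no] → not satisfied.
article 12 — Licensed Proposal: Relevant Proposal (article 14)? yes; the proposal involves demolition of a listed structure? no; Qualifying Project (article 6)? no — 1 of 3 hold (need ≥2) → not satisfied.

No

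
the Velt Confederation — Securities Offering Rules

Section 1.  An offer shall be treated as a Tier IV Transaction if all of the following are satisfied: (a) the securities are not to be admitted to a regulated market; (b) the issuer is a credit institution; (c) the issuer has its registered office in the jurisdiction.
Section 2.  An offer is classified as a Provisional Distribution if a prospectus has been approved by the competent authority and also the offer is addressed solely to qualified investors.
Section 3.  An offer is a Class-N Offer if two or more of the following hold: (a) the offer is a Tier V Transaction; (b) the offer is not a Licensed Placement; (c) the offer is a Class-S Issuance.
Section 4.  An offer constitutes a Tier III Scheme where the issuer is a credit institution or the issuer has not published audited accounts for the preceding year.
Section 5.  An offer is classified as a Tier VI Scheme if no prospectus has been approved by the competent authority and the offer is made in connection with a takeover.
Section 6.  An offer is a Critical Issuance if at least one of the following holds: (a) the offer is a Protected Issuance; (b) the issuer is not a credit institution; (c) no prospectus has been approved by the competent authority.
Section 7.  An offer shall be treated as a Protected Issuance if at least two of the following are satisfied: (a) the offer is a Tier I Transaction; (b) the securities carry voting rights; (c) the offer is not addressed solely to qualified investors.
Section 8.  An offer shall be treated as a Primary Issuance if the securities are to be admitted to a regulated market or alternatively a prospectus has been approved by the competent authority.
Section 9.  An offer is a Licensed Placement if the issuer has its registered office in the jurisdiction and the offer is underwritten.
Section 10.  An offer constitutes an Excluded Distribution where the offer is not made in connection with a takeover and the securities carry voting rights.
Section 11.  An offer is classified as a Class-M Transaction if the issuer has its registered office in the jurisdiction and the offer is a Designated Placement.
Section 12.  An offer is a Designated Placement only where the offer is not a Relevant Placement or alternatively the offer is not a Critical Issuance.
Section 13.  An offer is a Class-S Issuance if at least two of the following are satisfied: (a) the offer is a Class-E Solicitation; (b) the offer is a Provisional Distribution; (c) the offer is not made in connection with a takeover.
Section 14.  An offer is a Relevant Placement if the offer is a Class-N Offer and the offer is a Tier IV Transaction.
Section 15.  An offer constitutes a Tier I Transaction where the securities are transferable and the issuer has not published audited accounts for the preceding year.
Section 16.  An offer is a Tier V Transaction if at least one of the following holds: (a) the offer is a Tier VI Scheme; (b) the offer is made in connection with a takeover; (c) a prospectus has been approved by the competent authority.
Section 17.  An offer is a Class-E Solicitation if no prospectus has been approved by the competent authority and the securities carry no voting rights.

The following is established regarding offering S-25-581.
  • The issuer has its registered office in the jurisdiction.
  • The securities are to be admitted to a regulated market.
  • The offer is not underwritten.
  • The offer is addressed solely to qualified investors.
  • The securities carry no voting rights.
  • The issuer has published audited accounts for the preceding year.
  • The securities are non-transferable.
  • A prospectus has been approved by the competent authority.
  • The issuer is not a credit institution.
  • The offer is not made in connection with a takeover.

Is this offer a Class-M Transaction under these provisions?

Under section 5: no prospectus has been approved by the competent authority? no; and the offer is made in connection with a takeover? no. So the offer is not a Tier VI Scheme.
Under section 16: Tier VI Scheme (section 5)? no; or the offer is made in connection with a takeover? no; or a prospectus has been approved by the competent authority? yes. So the offer is a Tier V Transaction.
Under section 9: the issuer has its registered office in the jurisdiction? yes; and the offer is underwritten? no. So the offer is not a Licensed Placement.
Under section 17: no prospectus has been approved by the competent authority? no; and the securities carry no voting rights? yes. So the offer is not a Class-E Solicitation.
Under section 2: a prospectus has been approved by the competent authority? yes; and the offer is addressed solely to qualified investors? yes. So the offer is a Provisional Distribution.
Under section 13: Class-E Solicitation (section 17)? no; Provisional Distribution (section 2)? yes; the offer is not made in connection with a takeover? yes — 2 of 3 hold (need ≥2) → satisfied.
Under section 3: Tier V Transaction (section 16)? yes; not a Licensed Placement (section 9)? yes; Class-S Issuance (section 13)? yes — 3 of 3 hold (need ≥2) → satisfied.
Under section 1: the securities are not to be admitted to a regulated market? no; and the issuer is a credit institution? no; and the issuer has its registered office in the jurisdiction? yes. So the offer is not a Tier IV Transaction.
Under section 14: Class-N Offer (section 3)? yes; and Tier IV Transaction (section 1)? no. So the offer is not a Relevant Placement.
Under section 15: the securities are transferable? no; and the issuer has not published audited accounts for the preceding year? no. So the offer is not a Tier I Transaction.
Under section 7: Tier I Transaction (section 15)? no; the securities carry voting rights? no; the offer is not addressed solely to qualified investors? no — 0 of 3 hold (need ≥2) → not satisfied.
Under section 6: Protected Issuance (section 7)? no; or the issuer is not a credit institution? yes; or no prospectus has been approved by the competent authority? no. So the offer is a Critical Issuance.
Under section 12: not a Relevant Placement (section 14)? yes; or not a Critical Issuance (section 6)? no. So the offer is a Designated Placement.
Under section 11: the issuer has its registered office in the jurisdiction? yes; and Designated Placement (section 12)? yes. So the offer is a Class-M Transaction.

Yes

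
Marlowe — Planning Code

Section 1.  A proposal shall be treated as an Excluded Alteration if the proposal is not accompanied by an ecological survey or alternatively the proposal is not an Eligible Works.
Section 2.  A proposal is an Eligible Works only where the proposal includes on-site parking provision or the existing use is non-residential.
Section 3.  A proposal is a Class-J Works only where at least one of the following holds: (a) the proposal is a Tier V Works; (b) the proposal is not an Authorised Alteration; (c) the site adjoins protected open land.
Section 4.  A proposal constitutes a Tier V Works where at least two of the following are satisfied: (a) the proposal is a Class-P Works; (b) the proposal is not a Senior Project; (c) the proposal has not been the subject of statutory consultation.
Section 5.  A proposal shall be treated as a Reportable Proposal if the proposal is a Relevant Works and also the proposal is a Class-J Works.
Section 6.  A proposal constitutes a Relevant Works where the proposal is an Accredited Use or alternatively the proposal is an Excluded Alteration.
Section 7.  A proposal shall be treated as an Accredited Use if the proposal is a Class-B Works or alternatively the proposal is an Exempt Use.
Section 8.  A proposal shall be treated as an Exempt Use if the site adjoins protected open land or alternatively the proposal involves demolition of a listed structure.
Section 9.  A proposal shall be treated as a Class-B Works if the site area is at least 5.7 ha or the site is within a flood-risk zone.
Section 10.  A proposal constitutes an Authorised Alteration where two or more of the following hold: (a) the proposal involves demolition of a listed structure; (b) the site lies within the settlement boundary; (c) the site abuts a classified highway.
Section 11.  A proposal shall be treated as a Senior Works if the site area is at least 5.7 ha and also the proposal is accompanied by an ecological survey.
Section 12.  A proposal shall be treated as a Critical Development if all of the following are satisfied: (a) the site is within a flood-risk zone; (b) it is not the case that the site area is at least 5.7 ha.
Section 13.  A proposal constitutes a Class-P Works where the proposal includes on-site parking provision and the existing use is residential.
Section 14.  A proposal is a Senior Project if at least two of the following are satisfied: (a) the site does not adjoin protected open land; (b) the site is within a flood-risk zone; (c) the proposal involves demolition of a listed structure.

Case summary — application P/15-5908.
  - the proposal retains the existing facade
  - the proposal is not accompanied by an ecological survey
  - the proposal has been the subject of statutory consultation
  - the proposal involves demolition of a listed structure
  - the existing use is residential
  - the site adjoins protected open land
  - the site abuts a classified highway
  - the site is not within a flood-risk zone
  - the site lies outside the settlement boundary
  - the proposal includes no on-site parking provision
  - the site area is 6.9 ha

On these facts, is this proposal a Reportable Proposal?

Yes

section 9 — Class-B Works: [site area: 6.9 ha ≥ 5.7 ha? yes] OR [the site is within a flood-risk zone? no] → satisfied.
section 8 — Exempt Use: [the site adjoins protected open land? yes] OR [the proposal involves demolition of a listed structure? yes] → satisfied.
section 7 — Accredited Use: [Class-B Works (section 9)? yes] OR [Exempt Use (section 8)? yes] → satisfied.
section 2 — Eligible Works: [the proposal includes on-site parking provision? no] OR [the existing use is non-residential? no] → not satisfied.
section 1 — Excluded Alteration: [the proposal is not accompanied by an ecological survey? yes] OR [not an Eligible Works (section 2)? yes] → satisfied.
section 6 — Relevant Works: [Accredited Use (section 7)? yes] OR [Excluded Alteration (section 1)? yes] → satisfied.
section 13 — Class-P Works: [the proposal includes on-site parking provision? no] AND [the existing use is residential? yes] → not satisfied.
section 14 — Senior Project: the site does not adjoin protected open land? no; the site is within a flood-risk zone? no; the proposal involves demolition of a listed structure? yes — 1 of 3 hold (need ≥2) → not satisfied.
section 4 — Tier V Works: Class-P Works (section 13)? no; not a Senior Project (section 14)? yes; the proposal has not been the subject of statutory consultation? no — 1 of 3 hold (need ≥2) → not satisfied.
section 10 — Authorised Alteration: the proposal involves demolition of a listed structure? yes; the site lies within the settlement boundary? no; the site abuts a classified highway? yes — 2 of 3 hold (need ≥2) → satisfied.
section 3 — Class-J Works: [Tier V Works (section 4)? no] OR [not an Authorised Alteration (section 10)? no] OR [the site adjoins protected open land? yes] → satisfied.
section 5 — Reportable Proposal: [Relevant Works (section 6)? yes] AND [Class-J Works (section 3)? yes] → satisfied.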